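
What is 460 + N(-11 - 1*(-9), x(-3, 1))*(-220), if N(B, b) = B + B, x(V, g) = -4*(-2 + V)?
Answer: 1340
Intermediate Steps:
x(V, g) = 8 - 4*V
N(B, b) = 2*B
460 + N(-11 - 1*(-9), x(-3, 1))*(-220) = 460 + (2*(-11 - 1*(-9)))*(-220) = 460 + (2*(-11 + 9))*(-220) = 460 + (2*(-2))*(-220) = 460 - 4*(-220) = 460 + 880 = 1340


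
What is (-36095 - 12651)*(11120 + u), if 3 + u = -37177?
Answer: 1270320760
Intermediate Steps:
u = -37180 (u = -3 - 37177 = -37180)
(-36095 - 12651)*(11120 + u) = (-36095 - 12651)*(11120 - 37180) = -48746*(-26060) = 1270320760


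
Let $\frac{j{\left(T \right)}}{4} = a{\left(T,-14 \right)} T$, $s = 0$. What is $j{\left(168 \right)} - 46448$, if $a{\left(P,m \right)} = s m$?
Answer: $-46448$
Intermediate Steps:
$a{\left(P,m \right)} = 0$ ($a{\left(P,m \right)} = 0 m = 0$)
$j{\left(T \right)} = 0$ ($j{\left(T \right)} = 4 \cdot 0 T = 4 \cdot 0 = 0$)
$j{\left(168 \right)} - 46448 = 0 - 46448 = -46448$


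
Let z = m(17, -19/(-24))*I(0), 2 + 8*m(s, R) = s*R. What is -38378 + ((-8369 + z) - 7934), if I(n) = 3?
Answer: -3499309/64 ≈ -54677.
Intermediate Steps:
m(s, R) = -¼ + R*s/8 (m(s, R) = -¼ + (s*R)/8 = -¼ + (R*s)/8 = -¼ + R*s/8)
z = 275/64 (z = (-¼ + (⅛)*(-19/(-24))*17)*3 = (-¼ + (⅛)*(-19*(-1/24))*17)*3 = (-¼ + (⅛)*(19/24)*17)*3 = (-¼ + 323/192)*3 = (275/192)*3 = 275/64 ≈ 4.2969)
-38378 + ((-8369 + z) - 7934) = -38378 + ((-8369 + 275/64) - 7934) = -38378 + (-535341/64 - 7934) = -38378 - 1043117/64 = -3499309/64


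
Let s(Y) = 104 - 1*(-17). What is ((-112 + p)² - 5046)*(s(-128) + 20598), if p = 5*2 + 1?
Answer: 106806445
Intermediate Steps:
p = 11 (p = 10 + 1 = 11)
s(Y) = 121 (s(Y) = 104 + 17 = 121)
((-112 + p)² - 5046)*(s(-128) + 20598) = ((-112 + 11)² - 5046)*(121 + 20598) = ((-101)² - 5046)*20719 = (10201 - 5046)*20719 = 5155*20719 = 106806445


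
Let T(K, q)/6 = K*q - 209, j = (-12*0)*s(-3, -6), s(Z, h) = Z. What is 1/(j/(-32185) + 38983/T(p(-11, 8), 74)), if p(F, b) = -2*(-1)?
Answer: -366/38983 ≈ -0.0093887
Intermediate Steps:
p(F, b) = 2
j = 0 (j = -12*0*(-3) = 0*(-3) = 0)
T(K, q) = -1254 + 6*K*q (T(K, q) = 6*(K*q - 209) = 6*(-209 + K*q) = -1254 + 6*K*q)
1/(j/(-32185) + 38983/T(p(-11, 8), 74)) = 1/(0/(-32185) + 38983/(-1254 + 6*2*74)) = 1/(0*(-1/32185) + 38983/(-1254 + 888)) = 1/(0 + 38983/(-366)) = 1/(0 + 38983*(-1/366)) = 1/(0 - 38983/366) = 1/(-38983/366) = -366/38983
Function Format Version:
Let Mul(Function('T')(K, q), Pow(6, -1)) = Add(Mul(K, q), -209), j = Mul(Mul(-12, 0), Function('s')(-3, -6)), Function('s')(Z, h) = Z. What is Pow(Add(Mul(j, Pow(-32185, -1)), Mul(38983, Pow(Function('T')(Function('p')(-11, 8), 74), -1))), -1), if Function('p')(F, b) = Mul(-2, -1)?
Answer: Rational(-366, 38983) ≈ -0.0093887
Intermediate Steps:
Function('p')(F, b) = 2
j = 0 (j = Mul(Mul(-12, 0), -3) = Mul(0, -3) = 0)
Function('T')(K, q) = Add(-1254, Mul(6, K, q)) (Function('T')(K, q) = Mul(6, Add(Mul(K, q), -209)) = Mul(6, Add(-209, Mul(K, q))) = Add(-1254, Mul(6, K, q)))
Pow(Add(Mul(j, Pow(-32185, -1)), Mul(38983, Pow(Function('T')(Function('p')(-11, 8), 74), -1))), -1) = Pow(Add(Mul(0, Pow(-32185, -1)), Mul(38983, Pow(Add(-1254, Mul(6, 2, 74)), -1))), -1) = Pow(Add(Mul(0, Rational(-1, 32185)), Mul(38983, Pow(Add(-1254, 888), -1))), -1) = Pow(Add(0, Mul(38983, Pow(-366, -1))), -1) = Pow(Add(0, Mul(38983, Rational(-1, 366))), -1) = Pow(Add(0, Rational(-38983, 366)), -1) = Pow(Rational(-38983, 366), -1) = Rational(-366, 38983)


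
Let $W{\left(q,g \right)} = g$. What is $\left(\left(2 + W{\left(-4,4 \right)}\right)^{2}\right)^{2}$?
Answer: $1296$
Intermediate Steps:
$\left(\left(2 + W{\left(-4,4 \right)}\right)^{2}\right)^{2} = \left(\left(2 + 4\right)^{2}\right)^{2} = \left(6^{2}\right)^{2} = 36^{2} = 1296$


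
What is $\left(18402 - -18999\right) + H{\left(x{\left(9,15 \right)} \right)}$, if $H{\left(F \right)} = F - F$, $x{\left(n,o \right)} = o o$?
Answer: $37401$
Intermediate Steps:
$x{\left(n,o \right)} = o^{2}$
$H{\left(F \right)} = 0$
$\left(18402 - -18999\right) + H{\left(x{\left(9,15 \right)} \right)} = \left(18402 - -18999\right) + 0 = \left(18402 + 18999\right) + 0 = 37401 + 0 = 37401$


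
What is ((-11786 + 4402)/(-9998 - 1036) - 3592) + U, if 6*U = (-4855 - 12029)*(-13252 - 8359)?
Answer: 335487460646/5517 ≈ 6.0810e+7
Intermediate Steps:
U = 60813354 (U = ((-4855 - 12029)*(-13252 - 8359))/6 = (-16884*(-21611))/6 = (⅙)*364880124 = 60813354)
((-11786 + 4402)/(-9998 - 1036) - 3592) + U = ((-11786 + 4402)/(-9998 - 1036) - 3592) + 60813354 = (-7384/(-11034) - 3592) + 60813354 = (-7384*(-1/11034) - 3592) + 60813354 = (3692/5517 - 3592) + 60813354 = -19813372/5517 + 60813354 = 335487460646/5517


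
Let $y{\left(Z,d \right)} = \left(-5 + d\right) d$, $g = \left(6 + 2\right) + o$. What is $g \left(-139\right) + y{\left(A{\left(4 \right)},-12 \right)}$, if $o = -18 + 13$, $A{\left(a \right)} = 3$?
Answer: $-213$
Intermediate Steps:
$o = -5$
$g = 3$ ($g = \left(6 + 2\right) - 5 = 8 - 5 = 3$)
$y{\left(Z,d \right)} = d \left(-5 + d\right)$
$g \left(-139\right) + y{\left(A{\left(4 \right)},-12 \right)} = 3 \left(-139\right) - 12 \left(-5 - 12\right) = -417 - -204 = -417 + 204 = -213$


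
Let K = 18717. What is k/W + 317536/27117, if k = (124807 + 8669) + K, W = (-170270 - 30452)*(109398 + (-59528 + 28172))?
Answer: 1658038920573361/141593642022636 ≈ 11.710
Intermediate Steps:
W = -15664746324 (W = -200722*(109398 - 31356) = -200722*78042 = -15664746324)
k = 152193 (k = (124807 + 8669) + 18717 = 133476 + 18717 = 152193)
k/W + 317536/27117 = 152193/(-15664746324) + 317536/27117 = 152193*(-1/15664746324) + 317536*(1/27117) = -50731/5221582108 + 317536/27117 = 1658038920573361/141593642022636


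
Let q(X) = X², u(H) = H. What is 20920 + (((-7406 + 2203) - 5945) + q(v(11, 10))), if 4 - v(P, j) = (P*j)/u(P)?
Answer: 9808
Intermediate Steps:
v(P, j) = 4 - j (v(P, j) = 4 - P*j/P = 4 - j)
20920 + (((-7406 + 2203) - 5945) + q(v(11, 10))) = 20920 + (((-7406 + 2203) - 5945) + (4 - 1*10)²) = 20920 + ((-5203 - 5945) + (4 - 10)²) = 20920 + (-11148 + (-6)²) = 20920 + (-11148 + 36) = 20920 - 11112 = 9808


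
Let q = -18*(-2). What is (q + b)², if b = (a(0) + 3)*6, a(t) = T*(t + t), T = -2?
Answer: 2916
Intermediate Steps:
q = 36
a(t) = -4*t (a(t) = -2*(t + t) = -4*t)
b = 18 (b = (-4*0 + 3)*6 = (0 + 3)*6 = 3*6 = 18)
(q + b)² = (36 + 18)² = 54² = 2916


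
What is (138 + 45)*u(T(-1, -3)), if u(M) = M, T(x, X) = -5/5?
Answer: -183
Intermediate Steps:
T(x, X) = -1 (T(x, X) = -5*⅕ = -1)
(138 + 45)*u(T(-1, -3)) = (138 + 45)*(-1) = 183*(-1) = -183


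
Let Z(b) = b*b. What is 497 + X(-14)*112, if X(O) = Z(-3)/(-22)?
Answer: 4963/11 ≈ 451.18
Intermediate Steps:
Z(b) = b²
X(O) = -9/22 (X(O) = (-3)²/(-22) = 9*(-1/22) = -9/22)
497 + X(-14)*112 = 497 - 9/22*112 = 497 - 504/11 = 4963/11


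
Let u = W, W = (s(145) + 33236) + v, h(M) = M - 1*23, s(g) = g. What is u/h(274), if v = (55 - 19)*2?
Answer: 33453/251 ≈ 133.28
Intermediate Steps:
v = 72 (v = 36*2 = 72)
h(M) = -23 + M (h(M) = M - 23 = -23 + M)
W = 33453 (W = (145 + 33236) + 72 = 33381 + 72 = 33453)
u = 33453
u/h(274) = 33453/(-23 + 274) = 33453/251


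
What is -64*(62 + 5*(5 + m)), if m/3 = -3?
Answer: -2688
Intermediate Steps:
m = -9 (m = 3*(-3) = -9)
-64*(62 + 5*(5 + m)) = -64*(62 + 5*(5 - 9)) = -64*(62 + 5*(-4)) = -64*(62 - 20) = -64*42 = -2688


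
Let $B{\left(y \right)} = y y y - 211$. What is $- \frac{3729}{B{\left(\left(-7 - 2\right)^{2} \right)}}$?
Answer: $- \frac{3729}{531230} \approx -0.0070196$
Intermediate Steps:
$B{\left(y \right)} = -211 + y^{3}$ ($B{\left(y \right)} = y^{2} y - 211 = y^{3} - 211 = -211 + y^{3}$)
$- \frac{3729}{B{\left(\left(-7 - 2\right)^{2} \right)}} = - \frac{3729}{-211 + \left(\left(-7 - 2\right)^{2}\right)^{3}} = - \frac{3729}{-211 + \left(\left(-9\right)^{2}\right)^{3}} = - \frac{3729}{-211 + 81^{3}} = - \frac{3729}{-211 + 531441} = - \frac{3729}{531230}$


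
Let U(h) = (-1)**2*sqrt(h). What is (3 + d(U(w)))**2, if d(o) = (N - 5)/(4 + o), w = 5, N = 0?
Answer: 294/121 + 130*sqrt(5)/121 ≈ 4.8321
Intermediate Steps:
U(h) = sqrt(h) (U(h) = 1*sqrt(h) = sqrt(h))
d(o) = -5/(4 + o) (d(o) = (0 - 5)/(4 + o) = -5/(4 + o))
(3 + d(U(w)))**2 = (3 - 5/(4 + sqrt(5)))**2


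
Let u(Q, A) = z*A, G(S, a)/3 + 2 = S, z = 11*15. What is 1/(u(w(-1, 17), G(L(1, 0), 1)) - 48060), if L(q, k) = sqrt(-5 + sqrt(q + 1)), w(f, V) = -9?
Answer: -1/(49050 - 495*sqrt(-5 + sqrt(2))) ≈ -2.038e-5 - 3.8946e-7*I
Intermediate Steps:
z = 165
L(q, k) = sqrt(-5 + sqrt(1 + q))
G(S, a) = -6 + 3*S
u(Q, A) = 165*A
1/(u(w(-1, 17), G(L(1, 0), 1)) - 48060) = 1/(165*(-6 + 3*sqrt(-5 + sqrt(1 + 1))) - 48060) = 1/(165*(-6 + 3*sqrt(-5 + sqrt(2))) - 48060) = 1/((-990 + 495*sqrt(-5 + sqrt(2))) - 48060) = 1/(-49050 + 495*sqrt(-5 + sqrt(2)))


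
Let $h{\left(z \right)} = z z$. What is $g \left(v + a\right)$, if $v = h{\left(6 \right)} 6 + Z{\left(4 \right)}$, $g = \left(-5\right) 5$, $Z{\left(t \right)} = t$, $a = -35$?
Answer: $-4625$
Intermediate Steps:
$g = -25$
$h{\left(z \right)} = z^{2}$
$v = 220$ ($v = 6^{2} \cdot 6 + 4 = 36 \cdot 6 + 4 = 216 + 4 = 220$)
$g \left(v + a\right) = - 25 \left(220 - 35\right) = \left(-25\right) 185 = -4625$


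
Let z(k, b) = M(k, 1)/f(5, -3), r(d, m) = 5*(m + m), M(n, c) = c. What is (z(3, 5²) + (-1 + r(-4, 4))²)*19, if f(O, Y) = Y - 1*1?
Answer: 115577/4 ≈ 28894.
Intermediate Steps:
f(O, Y) = -1 + Y (f(O, Y) = Y - 1 = -1 + Y)
r(d, m) = 10*m (r(d, m) = 5*(2*m) = 10*m)
z(k, b) = -¼ (z(k, b) = 1/(-1 - 3) = 1/(-4) = 1*(-¼) = -¼)
(z(3, 5²) + (-1 + r(-4, 4))²)*19 = (-¼ + (-1 + 10*4)²)*19 = (-¼ + (-1 + 40)²)*19 = (-¼ + 39²)*19 = (-¼ + 1521)*19 = (6083/4)*19 = 115577/4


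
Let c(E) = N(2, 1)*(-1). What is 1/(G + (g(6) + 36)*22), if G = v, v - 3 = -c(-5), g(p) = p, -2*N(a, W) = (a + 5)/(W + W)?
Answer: 4/3701 ≈ 0.0010808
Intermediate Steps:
N(a, W) = -(5 + a)/(4*W) (N(a, W) = -(a + 5)/(2*(W + W)) = -(5 + a)/(2*(2*W)) = -(5 + a)*1/(2*W)/2 = -(5 + a)/(4*W))
c(E) = 7/4 (c(E) = ((¼)*(-5 - 1*2)/1)*(-1) = ((¼)*1*(-5 - 2))*(-1) = ((¼)*1*(-7))*(-1) = -7/4*(-1) = 7/4)
v = 5/4 (v = 3 - 1*7/4 = 3 - 7/4 = 5/4 ≈ 1.2500)
G = 5/4 ≈ 1.2500
1/(G + (g(6) + 36)*22) = 1/(5/4 + (6 + 36)*22) = 1/(5/4 + 42*22) = 1/(5/4 + 924) = 1/(3701/4) = 4/3701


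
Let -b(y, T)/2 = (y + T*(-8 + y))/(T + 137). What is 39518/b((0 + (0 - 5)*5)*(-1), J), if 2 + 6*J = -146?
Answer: 6658783/1183 ≈ 5628.7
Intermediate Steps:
J = -74/3 (J = -⅓ + (⅙)*(-146) = -⅓ - 73/3 = -74/3 ≈ -24.667)
b(y, T) = -2*(y + T*(-8 + y))/(137 + T) (b(y, T) = -2*(y + T*(-8 + y))/(T + 137) = -2*(y + T*(-8 + y))/(137 + T))
39518/b((0 + (0 - 5)*5)*(-1), J) = 39518/((2*(-(0 + (0 - 5)*5)*(-1) + 8*(-74/3) - 1*(-74/3)*(0 + (0 - 5)*5)*(-1))/(137 - 74/3))) = 39518/((2*(-(0 - 5*5)*(-1) - 592/3 - 1*(-74/3)*(0 - 5*5)*(-1))/(337/3))) = 39518/((2*(3/337)*(-(0 - 25)*(-1) - 592/3 - 1*(-74/3)*(0 - 25)*(-1)))) = 39518/((2*(3/337)*(-(-25)*(-1) - 592/3 - 1*(-74/3)*(-25*(-1))))) = 39518/((2*(3/337)*(-1*25 - 592/3 - 1*(-74/3)*25))) = 39518/((2*(3/337)*(-25 - 592/3 + 1850/3))) = 39518/((2*(3/337)*(1183/3))) = 39518/(2366/337) = 39518*(337/2366) = 6658783/1183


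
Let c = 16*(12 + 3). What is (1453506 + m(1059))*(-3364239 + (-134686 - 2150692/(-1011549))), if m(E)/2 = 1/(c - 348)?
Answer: -25254524307489069269/4965786 ≈ -5.0857e+12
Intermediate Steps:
c = 240 (c = 16*15 = 240)
m(E) = -1/54 (m(E) = 2/(240 - 348) = 2/(-108) = 2*(-1/108) = -1/54)
(1453506 + m(1059))*(-3364239 + (-134686 - 2150692/(-1011549))) = (1453506 - 1/54)*(-3364239 + (-134686 - 2150692/(-1011549))) = 78489323*(-3364239 + (-134686 - 2150692*(-1)/1011549))/54 = 78489323*(-3364239 + (-134686 - 1*(-2150692/1011549)))/54 = 78489323*(-3364239 + (-134686 + 2150692/1011549))/54 = 78489323*(-3364239 - 136239337922/1011549)/54 = (78489323/54)*(-3539331934133/1011549) = -25254524307489069269/4965786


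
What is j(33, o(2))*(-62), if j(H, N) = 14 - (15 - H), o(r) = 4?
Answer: -1984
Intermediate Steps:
j(H, N) = -1 + H (j(H, N) = 14 + (-15 + H) = -1 + H)
j(33, o(2))*(-62) = (-1 + 33)*(-62) = 32*(-62) = -1984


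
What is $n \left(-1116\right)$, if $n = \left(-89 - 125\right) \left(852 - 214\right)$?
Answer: $152369712$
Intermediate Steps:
$n = -136532$ ($n = \left(-214\right) 638 = -136532$)
$n \left(-1116\right) = \left(-136532\right) \left(-1116\right) = 152369712$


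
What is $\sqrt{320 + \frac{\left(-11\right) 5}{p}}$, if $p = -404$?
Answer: $\frac{\sqrt{13062835}}{202} \approx 17.892$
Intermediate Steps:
$\sqrt{320 + \frac{\left(-11\right) 5}{p}} = \sqrt{320 + \frac{\left(-11\right) 5}{-404}} = \sqrt{320 - - \frac{55}{404}} = \sqrt{320 + \frac{55}{404}} = \sqrt{\frac{129335}{404}} = \frac{\sqrt{13062835}}{202}$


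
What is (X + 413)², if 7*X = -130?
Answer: 7623121/49 ≈ 1.5557e+5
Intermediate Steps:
X = -130/7 (X = (⅐)*(-130) = -130/7 ≈ -18.571)
(X + 413)² = (-130/7 + 413)² = (2761/7)² = 7623121/49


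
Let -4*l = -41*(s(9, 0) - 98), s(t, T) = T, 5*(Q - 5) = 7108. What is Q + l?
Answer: 4221/10 ≈ 422.10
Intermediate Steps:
Q = 7133/5 (Q = 5 + (⅕)*7108 = 5 + 7108/5 = 7133/5 ≈ 1426.6)
l = -2009/2 (l = -(-41)*(0 - 98)/4 = -(-41)*(-98)/4 = -¼*4018 = -2009/2 ≈ -1004.5)
Q + l = 7133/5 - 2009/2 = 4221/10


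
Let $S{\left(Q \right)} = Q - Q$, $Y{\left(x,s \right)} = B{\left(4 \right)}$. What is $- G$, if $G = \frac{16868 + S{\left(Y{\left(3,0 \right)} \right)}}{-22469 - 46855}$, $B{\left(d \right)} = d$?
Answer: $\frac{4217}{17331} \approx 0.24332$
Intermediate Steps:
$Y{\left(x,s \right)} = 4$
$S{\left(Q \right)} = 0$
$G = - \frac{4217}{17331}$ ($G = \frac{16868 + 0}{-22469 - 46855} = \frac{16868}{-69324} = 16868 \left(- \frac{1}{69324}\right) = - \frac{4217}{17331} \approx -0.24332$)
$- G = \left(-1\right) \left(- \frac{4217}{17331}\right) = \frac{4217}{17331}$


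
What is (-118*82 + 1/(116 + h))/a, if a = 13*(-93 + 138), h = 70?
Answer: -359947/21762 ≈ -16.540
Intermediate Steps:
a = 585 (a = 13*45 = 585)
(-118*82 + 1/(116 + h))/a = (-118*82 + 1/(116 + 70))/585 = (-9676 + 1/186)*(1/585) = -1799735/186*1/585 = -359947/21762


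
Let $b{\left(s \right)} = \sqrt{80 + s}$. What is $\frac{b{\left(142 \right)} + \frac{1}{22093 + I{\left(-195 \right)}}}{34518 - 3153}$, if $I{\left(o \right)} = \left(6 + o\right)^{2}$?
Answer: $\frac{1}{1813336110} + \frac{\sqrt{222}}{31365} \approx 0.00047504$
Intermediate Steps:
$\frac{b{\left(142 \right)} + \frac{1}{22093 + I{\left(-195 \right)}}}{34518 - 3153} = \frac{\sqrt{80 + 142} + \frac{1}{22093 + \left(6 - 195\right)^{2}}}{34518 - 3153} = \frac{\sqrt{222} + \frac{1}{22093 + \left(-189\right)^{2}}}{31365} = \left(\sqrt{222} + \frac{1}{22093 + 35721}\right) \frac{1}{31365} = \left(\sqrt{222} + \frac{1}{57814}\right) \frac{1}{31365} = \left(\frac{1}{57814} + \sqrt{222}\right) \frac{1}{31365} = \frac{1}{1813336110} + \frac{\sqrt{222}}{31365}$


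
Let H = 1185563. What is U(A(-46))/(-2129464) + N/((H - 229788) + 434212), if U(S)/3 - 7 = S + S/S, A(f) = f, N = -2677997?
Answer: -2851269872545/1479963638484 ≈ -1.9266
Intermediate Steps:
U(S) = 24 + 3*S (U(S) = 21 + 3*(S + S/S) = 21 + 3*(S + 1) = 21 + 3*(1 + S) = 21 + (3 + 3*S) = 24 + 3*S)
U(A(-46))/(-2129464) + N/((H - 229788) + 434212) = (24 + 3*(-46))/(-2129464) - 2677997/((1185563 - 229788) + 434212) = (24 - 138)*(-1/2129464) - 2677997/(955775 + 434212) = -114*(-1/2129464) - 2677997/1389987 = 57/1064732 - 2677997*1/1389987 = 57/1064732 - 2677997/1389987 = -2851269872545/1479963638484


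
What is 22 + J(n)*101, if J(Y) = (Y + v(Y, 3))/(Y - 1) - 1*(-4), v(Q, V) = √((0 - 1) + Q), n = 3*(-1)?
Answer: 2007/4 - 101*I/2 ≈ 501.75 - 50.5*I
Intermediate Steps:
n = -3
v(Q, V) = √(-1 + Q)
J(Y) = 4 + (Y + √(-1 + Y))/(-1 + Y) (J(Y) = (Y + √(-1 + Y))/(Y - 1) - 1*(-4) = (Y + √(-1 + Y))/(-1 + Y) + 4 = 4 + (Y + √(-1 + Y))/(-1 + Y))
22 + J(n)*101 = 22 + ((-4 + √(-1 - 3) + 5*(-3))/(-1 - 3))*101 = 22 + ((-4 + √(-4) - 15)/(-4))*101 = 22 - (-4 + 2*I - 15)/4*101 = 22 - (-19 + 2*I)/4*101 = 22 + (19/4 - I/2)*101 = 22 + (1919/4 - 101*I/2) = 2007/4 - 101*I/2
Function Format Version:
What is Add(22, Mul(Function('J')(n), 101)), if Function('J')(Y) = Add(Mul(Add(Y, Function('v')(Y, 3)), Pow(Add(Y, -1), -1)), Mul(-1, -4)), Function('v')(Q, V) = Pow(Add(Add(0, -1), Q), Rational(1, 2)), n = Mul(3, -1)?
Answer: Add(Rational(2007, 4), Mul(Rational(-101, 2), I)) ≈ Add(501.75, Mul(-50.500, I))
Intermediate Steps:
n = -3
Function('v')(Q, V) = Pow(Add(-1, Q), Rational(1, 2))
Function('J')(Y) = Add(4, Mul(Pow(Add(-1, Y), -1), Add(Y, Pow(Add(-1, Y), Rational(1, 2))))) (Function('J')(Y) = Add(Mul(Add(Y, Pow(Add(-1, Y), Rational(1, 2))), Pow(Add(Y, -1), -1)), Mul(-1, -4)) = Add(Mul(Add(Y, Pow(Add(-1, Y), Rational(1, 2))), Pow(Add(-1, Y), -1)), 4) = Add(Mul(Pow(Add(-1, Y), -1), Add(Y, Pow(Add(-1, Y), Rational(1, 2)))), 4) = Add(4, Mul(Pow(Add(-1, Y), -1), Add(Y, Pow(Add(-1, Y), Rational(1, 2))))))
Add(22, Mul(Function('J')(n), 101)) = Add(22, Mul(Mul(Pow(Add(-1, -3), -1), Add(-4, Pow(Add(-1, -3), Rational(1, 2)), Mul(5, -3))), 101)) = Add(22, Mul(Mul(Pow(-4, -1), Add(-4, Pow(-4, Rational(1, 2)), -15)), 101)) = Add(22, Mul(Mul(Rational(-1, 4), Add(-4, Mul(2, I), -15)), 101)) = Add(22, Mul(Mul(Rational(-1, 4), Add(-19, Mul(2, I))), 101)) = Add(22, Mul(Add(Rational(19, 4), Mul(Rational(-1, 2), I)), 101)) = Add(22, Add(Rational(1919, 4), Mul(Rational(-101, 2), I))) = Add(Rational(2007, 4), Mul(Rational(-101, 2), I))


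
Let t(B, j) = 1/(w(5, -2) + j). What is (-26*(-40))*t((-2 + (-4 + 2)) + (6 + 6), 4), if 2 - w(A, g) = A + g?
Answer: 1040/3 ≈ 346.67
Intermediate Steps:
w(A, g) = 2 - A - g (w(A, g) = 2 - (A + g) = 2 + (-A - g) = 2 - A - g)
t(B, j) = 1/(-1 + j) (t(B, j) = 1/((2 - 1*5 - 1*(-2)) + j) = 1/((2 - 5 + 2) + j) = 1/(-1 + j))
(-26*(-40))*t((-2 + (-4 + 2)) + (6 + 6), 4) = (-26*(-40))/(-1 + 4) = 1040/3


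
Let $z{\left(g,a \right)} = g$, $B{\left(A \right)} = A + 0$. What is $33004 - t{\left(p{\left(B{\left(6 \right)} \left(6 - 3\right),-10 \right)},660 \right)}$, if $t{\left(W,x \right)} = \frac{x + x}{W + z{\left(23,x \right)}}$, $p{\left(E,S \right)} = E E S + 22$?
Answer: $\frac{7029940}{213} \approx 33004.0$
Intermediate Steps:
$B{\left(A \right)} = A$
$p{\left(E,S \right)} = 22 + S E^{2}$ ($p{\left(E,S \right)} = E^{2} S + 22 = S E^{2} + 22 = 22 + S E^{2}$)
$t{\left(W,x \right)} = \frac{2 x}{23 + W}$ ($t{\left(W,x \right)} = \frac{x + x}{W + 23} = \frac{2 x}{23 + W}$)
$33004 - t{\left(p{\left(B{\left(6 \right)} \left(6 - 3\right),-10 \right)},660 \right)} = 33004 - 2 \cdot 660 \frac{1}{23 + \left(22 - 10 \left(6 \left(6 - 3\right)\right)^{2}\right)} = 33004 - 2 \cdot 660 \frac{1}{23 + \left(22 - 10 \left(6 \cdot 3\right)^{2}\right)} = 33004 - 2 \cdot 660 \frac{1}{23 + \left(22 - 10 \cdot 18^{2}\right)} = 33004 - 2 \cdot 660 \frac{1}{23 + \left(22 - 3240\right)} = 33004 - 2 \cdot 660 \frac{1}{23 - 3218} = 33004 - 2 \cdot 660 \frac{1}{-3195} = 33004 - 2 \cdot 660 \left(- \frac{1}{3195}\right) = 33004 - - \frac{88}{213} = 33004 + \frac{88}{213} = \frac{7029940}{213}$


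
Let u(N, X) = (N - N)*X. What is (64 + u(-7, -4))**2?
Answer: 4096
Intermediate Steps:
u(N, X) = 0 (u(N, X) = 0*X = 0)
(64 + u(-7, -4))**2 = (64 + 0)**2 = 64**2 = 4096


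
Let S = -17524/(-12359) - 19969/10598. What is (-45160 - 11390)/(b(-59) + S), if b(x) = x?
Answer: 7406957567100/7788937757 ≈ 950.96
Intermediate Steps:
S = -61077519/130980682 (S = -17524*(-1/12359) - 19969*1/10598 = 17524/12359 - 19969/10598 = -61077519/130980682 ≈ -0.46631)
(-45160 - 11390)/(b(-59) + S) = (-45160 - 11390)/(-59 - 61077519/130980682) = -56550/(-7788937757/130980682) = -56550*(-130980682/7788937757) = 7406957567100/7788937757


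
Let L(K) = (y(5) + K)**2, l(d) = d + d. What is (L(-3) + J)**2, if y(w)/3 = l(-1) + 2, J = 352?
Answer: 130321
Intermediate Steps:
l(d) = 2*d
y(w) = 0 (y(w) = 3*(2*(-1) + 2) = 3*(-2 + 2) = 3*0 = 0)
L(K) = K**2 (L(K) = (0 + K)**2 = K**2)
(L(-3) + J)**2 = ((-3)**2 + 352)**2 = (9 + 352)**2 = 361**2 = 130321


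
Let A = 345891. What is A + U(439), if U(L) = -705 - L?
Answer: 344747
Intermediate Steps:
A + U(439) = 345891 + (-705 - 1*439) = 345891 + (-705 - 439) = 345891 - 1144 = 344747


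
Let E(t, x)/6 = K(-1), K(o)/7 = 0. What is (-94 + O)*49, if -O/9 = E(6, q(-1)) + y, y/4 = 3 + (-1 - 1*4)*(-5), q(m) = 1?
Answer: -53998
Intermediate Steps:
K(o) = 0 (K(o) = 7*0 = 0)
E(t, x) = 0 (E(t, x) = 6*0 = 0)
y = 112 (y = 4*(3 + (-1 - 1*4)*(-5)) = 4*(3 + (-1 - 4)*(-5)) = 4*(3 - 5*(-5)) = 4*(3 + 25) = 4*28 = 112)
O = -1008 (O = -9*(0 + 112) = -9*112 = -1008)
(-94 + O)*49 = (-94 - 1008)*49 = -1102*49 = -53998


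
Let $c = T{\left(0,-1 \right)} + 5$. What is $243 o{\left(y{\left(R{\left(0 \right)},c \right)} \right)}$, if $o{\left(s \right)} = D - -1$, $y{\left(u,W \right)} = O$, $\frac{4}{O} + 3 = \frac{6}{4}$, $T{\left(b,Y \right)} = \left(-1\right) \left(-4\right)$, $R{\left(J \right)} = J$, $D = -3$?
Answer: $-486$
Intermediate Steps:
$T{\left(b,Y \right)} = 4$
$c = 9$ ($c = 4 + 5 = 9$)
$O = - \frac{8}{3}$ ($O = \frac{4}{-3 + \frac{6}{4}} = \frac{4}{-3 + 6 \cdot \frac{1}{4}} = \frac{4}{-3 + \frac{3}{2}} = \frac{4}{- \frac{3}{2}} = 4 \left(- \frac{2}{3}\right) = - \frac{8}{3} \approx -2.6667$)
$y{\left(u,W \right)} = - \frac{8}{3}$
$o{\left(s \right)} = -2$ ($o{\left(s \right)} = -3 - -1 = -3 + 1 = -2$)
$243 o{\left(y{\left(R{\left(0 \right)},c \right)} \right)} = 243 \left(-2\right) = -486$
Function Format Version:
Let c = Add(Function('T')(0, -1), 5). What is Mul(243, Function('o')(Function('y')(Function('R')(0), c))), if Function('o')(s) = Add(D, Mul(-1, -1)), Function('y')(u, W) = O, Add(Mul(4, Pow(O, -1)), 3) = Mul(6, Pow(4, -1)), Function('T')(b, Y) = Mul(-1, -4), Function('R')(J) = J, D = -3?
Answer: -486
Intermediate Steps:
Function('T')(b, Y) = 4
c = 9 (c = Add(4, 5) = 9)
O = Rational(-8, 3) (O = Mul(4, Pow(Add(-3, Mul(6, Pow(4, -1))), -1)) = Mul(4, Pow(Add(-3, Mul(6, Rational(1, 4))), -1)) = Mul(4, Pow(Add(-3, Rational(3, 2)), -1)) = Mul(4, Pow(Rational(-3, 2), -1)) = Mul(4, Rational(-2, 3)) = Rational(-8, 3) ≈ -2.6667)
Function('y')(u, W) = Rational(-8, 3)
Function('o')(s) = -2 (Function('o')(s) = Add(-3, Mul(-1, -1)) = Add(-3, 1) = -2)
Mul(243, Function('o')(Function('y')(Function('R')(0), c))) = Mul(243, -2) = -486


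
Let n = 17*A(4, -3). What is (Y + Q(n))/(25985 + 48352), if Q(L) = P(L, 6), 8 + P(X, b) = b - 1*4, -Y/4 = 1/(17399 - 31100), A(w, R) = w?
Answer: -82202/1018491237 ≈ -8.0710e-5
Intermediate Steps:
Y = 4/13701 (Y = -4/(17399 - 31100) = -4/(-13701) = -4*(-1/13701) = 4/13701 ≈ 0.00029195)
n = 68 (n = 17*4 = 68)
P(X, b) = -12 + b (P(X, b) = -8 + (b - 1*4) = -8 + (b - 4) = -8 + (-4 + b) = -12 + b)
Q(L) = -6 (Q(L) = -12 + 6 = -6)
(Y + Q(n))/(25985 + 48352) = (4/13701 - 6)/(25985 + 48352) = -82202/13701/74337 = -82202/13701*1/74337 = -82202/1018491237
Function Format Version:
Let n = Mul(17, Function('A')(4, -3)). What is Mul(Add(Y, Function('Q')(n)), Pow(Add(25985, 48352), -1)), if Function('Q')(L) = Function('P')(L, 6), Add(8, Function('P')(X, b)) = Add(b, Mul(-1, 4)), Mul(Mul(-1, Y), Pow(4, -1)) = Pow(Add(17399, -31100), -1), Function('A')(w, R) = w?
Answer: Rational(-82202, 1018491237) ≈ -8.0710e-5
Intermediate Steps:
Y = Rational(4, 13701) (Y = Mul(-4, Pow(Add(17399, -31100), -1)) = Mul(-4, Pow(-13701, -1)) = Mul(-4, Rational(-1, 13701)) = Rational(4, 13701) ≈ 0.00029195)
n = 68 (n = Mul(17, 4) = 68)
Function('P')(X, b) = Add(-12, b) (Function('P')(X, b) = Add(-8, Add(b, Mul(-1, 4))) = Add(-8, Add(b, -4)) = Add(-8, Add(-4, b)) = Add(-12, b))
Function('Q')(L) = -6 (Function('Q')(L) = Add(-12, 6) = -6)
Mul(Add(Y, Function('Q')(n)), Pow(Add(25985, 48352), -1)) = Mul(Add(Rational(4, 13701), -6), Pow(Add(25985, 48352), -1)) = Mul(Rational(-82202, 13701), Pow(74337, -1)) = Mul(Rational(-82202, 13701), Rational(1, 74337)) = Rational(-82202, 1018491237)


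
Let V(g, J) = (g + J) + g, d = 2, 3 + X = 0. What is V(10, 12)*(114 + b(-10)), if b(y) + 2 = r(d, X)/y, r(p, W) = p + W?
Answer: 17936/5 ≈ 3587.2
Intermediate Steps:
X = -3 (X = -3 + 0 = -3)
r(p, W) = W + p
V(g, J) = J + 2*g (V(g, J) = (J + g) + g = J + 2*g)
b(y) = -2 - 1/y (b(y) = -2 + (-3 + 2)/y = -2 - 1/y)
V(10, 12)*(114 + b(-10)) = (12 + 2*10)*(114 + (-2 - 1/(-10))) = (12 + 20)*(114 + (-2 - 1*(-⅒))) = 32*(114 + (-2 + ⅒)) = 32*(114 - 19/10) = 32*(1121/10) = 17936/5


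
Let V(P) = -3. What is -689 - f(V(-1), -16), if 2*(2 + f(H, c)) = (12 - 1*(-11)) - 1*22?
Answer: -1375/2 ≈ -687.50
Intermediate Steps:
f(H, c) = -3/2 (f(H, c) = -2 + ((12 - 1*(-11)) - 1*22)/2 = -2 + ((12 + 11) - 22)/2 = -2 + (23 - 22)/2 = -2 + (½)*1 = -2 + ½ = -3/2)
-689 - f(V(-1), -16) = -689 - 1*(-3/2) = -689 + 3/2 = -1375/2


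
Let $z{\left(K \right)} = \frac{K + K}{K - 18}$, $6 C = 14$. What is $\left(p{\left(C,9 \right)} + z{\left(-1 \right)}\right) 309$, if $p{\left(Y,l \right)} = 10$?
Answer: $\frac{59328}{19} \approx 3122.5$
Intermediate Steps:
$C = \frac{7}{3}$ ($C = \frac{1}{6} \cdot 14 = \frac{7}{3} \approx 2.3333$)
$z{\left(K \right)} = \frac{2 K}{-18 + K}$
$\left(p{\left(C,9 \right)} + z{\left(-1 \right)}\right) 309 = \left(10 + 2 \left(-1\right) \frac{1}{-18 - 1}\right) 309 = \left(10 + 2 \left(-1\right) \frac{1}{-19}\right) 309 = \left(10 + 2 \left(-1\right) \left(- \frac{1}{19}\right)\right) 309 = \left(10 + \frac{2}{19}\right) 309 = \frac{192}{19} \cdot 309 = \frac{59328}{19}$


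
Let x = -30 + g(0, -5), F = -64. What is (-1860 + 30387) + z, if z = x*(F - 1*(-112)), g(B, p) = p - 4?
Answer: 26655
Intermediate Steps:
g(B, p) = -4 + p
x = -39 (x = -30 + (-4 - 5) = -30 - 9 = -39)
z = -1872 (z = -39*(-64 - 1*(-112)) = -39*(-64 + 112) = -39*48 = -1872)
(-1860 + 30387) + z = (-1860 + 30387) - 1872 = 28527 - 1872 = 26655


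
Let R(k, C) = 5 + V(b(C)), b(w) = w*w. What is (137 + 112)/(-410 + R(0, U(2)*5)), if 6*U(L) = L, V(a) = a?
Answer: -2241/3620 ≈ -0.61906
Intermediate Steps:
b(w) = w²
U(L) = L/6
R(k, C) = 5 + C²
(137 + 112)/(-410 + R(0, U(2)*5)) = (137 + 112)/(-410 + (5 + (((⅙)*2)*5)²)) = 249/(-410 + (5 + ((⅓)*5)²)) = 249/(-410 + (5 + (5/3)²)) = 249/(-410 + (5 + 25/9)) = 249/(-410 + 70/9) = 249/(-3620/9) = 249*(-9/3620) = -2241/3620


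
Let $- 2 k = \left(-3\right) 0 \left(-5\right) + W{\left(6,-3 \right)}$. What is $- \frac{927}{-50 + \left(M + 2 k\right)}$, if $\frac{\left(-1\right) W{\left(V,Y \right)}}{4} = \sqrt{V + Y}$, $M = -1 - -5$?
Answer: $\frac{21321}{1034} + \frac{927 \sqrt{3}}{517} \approx 23.726$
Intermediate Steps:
$M = 4$ ($M = -1 + 5 = 4$)
$W{\left(V,Y \right)} = - 4 \sqrt{V + Y}$
$k = 2 \sqrt{3}$ ($k = - \frac{\left(-3\right) 0 \left(-5\right) - 4 \sqrt{6 - 3}}{2} = - \frac{0 \left(-5\right) - 4 \sqrt{3}}{2} = - \frac{0 - 4 \sqrt{3}}{2} = - \frac{\left(-4\right) \sqrt{3}}{2} = 2 \sqrt{3} \approx 3.4641$)
$- \frac{927}{-50 + \left(M + 2 k\right)} = - \frac{927}{-50 + \left(4 + 2 \cdot 2 \sqrt{3}\right)} = - \frac{927}{-50 + \left(4 + 4 \sqrt{3}\right)} = - \frac{927}{-46 + 4 \sqrt{3}}$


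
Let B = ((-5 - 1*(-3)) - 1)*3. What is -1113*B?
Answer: 10017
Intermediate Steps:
B = -9 (B = ((-5 + 3) - 1)*3 = (-2 - 1)*3 = -3*3 = -9)
-1113*B = -1113*(-9) = 10017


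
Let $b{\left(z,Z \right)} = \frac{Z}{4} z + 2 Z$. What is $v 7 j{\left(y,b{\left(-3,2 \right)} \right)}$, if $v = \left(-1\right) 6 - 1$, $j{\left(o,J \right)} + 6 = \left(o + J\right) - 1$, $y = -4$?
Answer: $\frac{833}{2} \approx 416.5$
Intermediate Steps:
$b{\left(z,Z \right)} = 2 Z + \frac{Z z}{4}$ ($b{\left(z,Z \right)} = Z \frac{1}{4} z + 2 Z = \frac{Z}{4} z + 2 Z = \frac{Z z}{4} + 2 Z = 2 Z + \frac{Z z}{4}$)
$j{\left(o,J \right)} = -7 + J + o$ ($j{\left(o,J \right)} = -6 - \left(1 - J - o\right) = -6 + \left(-1 + J + o\right) = -7 + J + o$)
$v = -7$ ($v = -6 - 1 = -7$)
$v 7 j{\left(y,b{\left(-3,2 \right)} \right)} = \left(-7\right) 7 \left(-7 + \frac{1}{4} \cdot 2 \left(8 - 3\right) - 4\right) = - 49 \left(-7 + \frac{1}{4} \cdot 2 \cdot 5 - 4\right) = - 49 \left(-7 + \frac{5}{2} - 4\right) = \left(-49\right) \left(- \frac{17}{2}\right) = \frac{833}{2}$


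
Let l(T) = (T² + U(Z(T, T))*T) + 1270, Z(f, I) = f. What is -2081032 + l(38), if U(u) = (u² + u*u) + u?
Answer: -1967130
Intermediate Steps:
U(u) = u + 2*u² (U(u) = (u² + u²) + u = 2*u² + u = u + 2*u²)
l(T) = 1270 + T² + T²*(1 + 2*T) (l(T) = (T² + (T*(1 + 2*T))*T) + 1270 = (T² + T²*(1 + 2*T)) + 1270 = 1270 + T² + T²*(1 + 2*T))
-2081032 + l(38) = -2081032 + (1270 + 2*38² + 2*38³) = -2081032 + (1270 + 2*1444 + 2*54872) = -2081032 + (1270 + 2888 + 109744) = -2081032 + 113902 = -1967130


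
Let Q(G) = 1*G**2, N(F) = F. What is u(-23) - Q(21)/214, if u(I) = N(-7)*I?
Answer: 34013/214 ≈ 158.94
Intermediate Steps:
Q(G) = G**2
u(I) = -7*I
u(-23) - Q(21)/214 = -7*(-23) - 21**2/214 = 161 - 441/214 = 34013/214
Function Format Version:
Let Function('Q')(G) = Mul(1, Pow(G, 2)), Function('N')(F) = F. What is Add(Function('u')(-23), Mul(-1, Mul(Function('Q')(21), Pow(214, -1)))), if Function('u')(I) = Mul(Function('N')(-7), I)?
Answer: Rational(34013, 214) ≈ 158.94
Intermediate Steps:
Function('Q')(G) = Pow(G, 2)
Function('u')(I) = Mul(-7, I)
Add(Function('u')(-23), Mul(-1, Mul(Function('Q')(21), Pow(214, -1)))) = Add(Mul(-7, -23), Mul(-1, Mul(Pow(21, 2), Pow(214, -1)))) = Add(161, Mul(-1, Mul(441, Rational(1, 214)))) = Add(161, Mul(-1, Rational(441, 214))) = Add(161, Rational(-441, 214)) = Rational(34013, 214)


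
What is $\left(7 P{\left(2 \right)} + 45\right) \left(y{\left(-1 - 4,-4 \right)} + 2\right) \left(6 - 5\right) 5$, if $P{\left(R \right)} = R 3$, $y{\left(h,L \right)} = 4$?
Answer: $2610$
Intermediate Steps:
$P{\left(R \right)} = 3 R$
$\left(7 P{\left(2 \right)} + 45\right) \left(y{\left(-1 - 4,-4 \right)} + 2\right) \left(6 - 5\right) 5 = \left(7 \cdot 3 \cdot 2 + 45\right) \left(4 + 2\right) \left(6 - 5\right) 5 = \left(7 \cdot 6 + 45\right) 6 \cdot 1 \cdot 5 = \left(42 + 45\right) 6 \cdot 5 = 87 \cdot 30 = 2610$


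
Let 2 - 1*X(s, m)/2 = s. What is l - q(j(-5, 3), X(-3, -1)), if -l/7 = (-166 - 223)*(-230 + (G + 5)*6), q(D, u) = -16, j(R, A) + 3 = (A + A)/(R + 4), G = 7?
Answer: -430218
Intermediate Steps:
X(s, m) = 4 - 2*s
j(R, A) = -3 + 2*A/(4 + R) (j(R, A) = -3 + (A + A)/(R + 4) = -3 + (2*A)/(4 + R) = -3 + 2*A/(4 + R))
l = -430234 (l = -7*(-166 - 223)*(-230 + (7 + 5)*6) = -(-2723)*(-230 + 12*6) = -(-2723)*(-230 + 72) = -(-2723)*(-158) = -7*61462 = -430234)
l - q(j(-5, 3), X(-3, -1)) = -430234 - 1*(-16) = -430234 + 16 = -430218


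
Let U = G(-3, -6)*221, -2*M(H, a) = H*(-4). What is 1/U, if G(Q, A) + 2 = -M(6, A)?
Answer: -1/3094 ≈ -0.00032321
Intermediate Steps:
M(H, a) = 2*H (M(H, a) = -H*(-4)/2 = -(-2)*H = 2*H)
G(Q, A) = -14 (G(Q, A) = -2 - 2*6 = -2 - 1*12 = -2 - 12 = -14)
U = -3094 (U = -14*221 = -3094)
1/U = 1/(-3094) = -1/3094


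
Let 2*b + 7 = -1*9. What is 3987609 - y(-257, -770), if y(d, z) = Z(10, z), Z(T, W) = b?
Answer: 3987617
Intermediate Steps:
b = -8 (b = -7/2 + (-1*9)/2 = -7/2 + (½)*(-9) = -7/2 - 9/2 = -8)
Z(T, W) = -8
y(d, z) = -8
3987609 - y(-257, -770) = 3987609 - 1*(-8) = 3987609 + 8 = 3987617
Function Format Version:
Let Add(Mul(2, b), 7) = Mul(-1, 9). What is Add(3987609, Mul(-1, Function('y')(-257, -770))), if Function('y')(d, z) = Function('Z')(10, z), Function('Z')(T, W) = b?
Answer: 3987617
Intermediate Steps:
b = -8 (b = Add(Rational(-7, 2), Mul(Rational(1, 2), Mul(-1, 9))) = Add(Rational(-7, 2), Mul(Rational(1, 2), -9)) = Add(Rational(-7, 2), Rational(-9, 2)) = -8)
Function('Z')(T, W) = -8
Function('y')(d, z) = -8
Add(3987609, Mul(-1, Function('y')(-257, -770))) = Add(3987609, Mul(-1, -8)) = Add(3987609, 8) = 3987617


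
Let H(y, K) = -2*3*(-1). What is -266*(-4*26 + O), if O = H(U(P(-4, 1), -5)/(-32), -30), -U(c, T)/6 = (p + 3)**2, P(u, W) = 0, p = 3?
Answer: 26068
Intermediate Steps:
U(c, T) = -216 (U(c, T) = -6*(3 + 3)**2 = -6*6**2 = -6*36 = -216)
H(y, K) = 6 (H(y, K) = -6*(-1) = 6)
O = 6
-266*(-4*26 + O) = -266*(-4*26 + 6) = -266*(-104 + 6) = -266*(-98) = 26068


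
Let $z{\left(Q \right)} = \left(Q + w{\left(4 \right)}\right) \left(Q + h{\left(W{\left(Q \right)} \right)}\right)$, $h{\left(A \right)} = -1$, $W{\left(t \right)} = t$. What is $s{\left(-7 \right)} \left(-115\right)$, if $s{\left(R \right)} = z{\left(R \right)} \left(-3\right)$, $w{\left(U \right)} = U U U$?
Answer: $-157320$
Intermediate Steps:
$w{\left(U \right)} = U^{3}$ ($w{\left(U \right)} = U^{2} U = U^{3}$)
$z{\left(Q \right)} = \left(-1 + Q\right) \left(64 + Q\right)$ ($z{\left(Q \right)} = \left(Q + 4^{3}\right) \left(Q - 1\right) = \left(Q + 64\right) \left(-1 + Q\right) = \left(64 + Q\right) \left(-1 + Q\right) = \left(-1 + Q\right) \left(64 + Q\right)$)
$s{\left(R \right)} = 192 - 189 R - 3 R^{2}$ ($s{\left(R \right)} = \left(-64 + R^{2} + 63 R\right) \left(-3\right) = 192 - 189 R - 3 R^{2}$)
$s{\left(-7 \right)} \left(-115\right) = \left(192 - -1323 - 3 \left(-7\right)^{2}\right) \left(-115\right) = \left(192 + 1323 - 147\right) \left(-115\right) = 1368 \left(-115\right) = -157320$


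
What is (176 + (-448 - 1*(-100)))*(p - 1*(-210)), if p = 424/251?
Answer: -9139048/251 ≈ -36411.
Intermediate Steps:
p = 424/251 (p = 424*(1/251) = 424/251 ≈ 1.6892)
(176 + (-448 - 1*(-100)))*(p - 1*(-210)) = (176 + (-448 - 1*(-100)))*(424/251 - 1*(-210)) = (176 + (-448 + 100))*(424/251 + 210) = (176 - 348)*(53134/251) = -172*53134/251 = -9139048/251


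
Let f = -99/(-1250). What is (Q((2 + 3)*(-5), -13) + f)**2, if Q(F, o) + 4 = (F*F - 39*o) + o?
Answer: 1942815034801/1562500 ≈ 1.2434e+6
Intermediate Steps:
f = 99/1250 (f = -99*(-1/1250) = 99/1250 ≈ 0.079200)
Q(F, o) = -4 + F**2 - 38*o (Q(F, o) = -4 + ((F*F - 39*o) + o) = -4 + ((F**2 - 39*o) + o) = -4 + (F**2 - 38*o) = -4 + F**2 - 38*o)
(Q((2 + 3)*(-5), -13) + f)**2 = ((-4 + ((2 + 3)*(-5))**2 - 38*(-13)) + 99/1250)**2 = ((-4 + (5*(-5))**2 + 494) + 99/1250)**2 = ((-4 + (-25)**2 + 494) + 99/1250)**2 = ((-4 + 625 + 494) + 99/1250)**2 = (1115 + 99/1250)**2 = (1393849/1250)**2 = 1942815034801/1562500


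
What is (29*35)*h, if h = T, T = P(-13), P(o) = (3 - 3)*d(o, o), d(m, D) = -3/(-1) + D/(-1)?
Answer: 0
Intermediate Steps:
d(m, D) = 3 - D (d(m, D) = -3*(-1) + D*(-1) = 3 - D)
P(o) = 0 (P(o) = (3 - 3)*(3 - o) = 0*(3 - o) = 0)
T = 0
h = 0
(29*35)*h = (29*35)*0 = 1015*0 = 0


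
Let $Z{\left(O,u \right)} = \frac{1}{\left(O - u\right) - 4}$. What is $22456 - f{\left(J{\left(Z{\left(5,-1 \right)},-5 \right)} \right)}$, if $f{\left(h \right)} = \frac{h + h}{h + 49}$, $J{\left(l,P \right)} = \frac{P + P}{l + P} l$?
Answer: $\frac{10127636}{451} \approx 22456.0$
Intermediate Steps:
$Z{\left(O,u \right)} = \frac{1}{-4 + O - u}$
$J{\left(l,P \right)} = \frac{2 P l}{P + l}$ ($J{\left(l,P \right)} = \frac{2 P}{P + l} l = \frac{2 P l}{P + l}$)
$f{\left(h \right)} = \frac{2 h}{49 + h}$
$22456 - f{\left(J{\left(Z{\left(5,-1 \right)},-5 \right)} \right)} = 22456 - \frac{2 \cdot 2 \left(-5\right) \left(- \frac{1}{4 - 1 - 5}\right) \frac{1}{-5 - \frac{1}{4 - 1 - 5}}}{49 + 2 \left(-5\right) \left(- \frac{1}{4 - 1 - 5}\right) \frac{1}{-5 - \frac{1}{4 - 1 - 5}}} = 22456 - \frac{2 \cdot 2 \left(-5\right) \left(- \frac{1}{-2}\right) \frac{1}{-5 - \frac{1}{-2}}}{49 + 2 \left(-5\right) \left(- \frac{1}{-2}\right) \frac{1}{-5 - \frac{1}{-2}}} = 22456 - \frac{2 \cdot 2 \left(-5\right) \left(\left(-1\right) \left(- \frac{1}{2}\right)\right) \frac{1}{-5 - - \frac{1}{2}}}{49 + 2 \left(-5\right) \left(\left(-1\right) \left(- \frac{1}{2}\right)\right) \frac{1}{-5 - - \frac{1}{2}}} = 22456 - \frac{2 \cdot 2 \left(-5\right) \frac{1}{2} \frac{1}{-5 + \frac{1}{2}}}{49 + 2 \left(-5\right) \frac{1}{2} \frac{1}{-5 + \frac{1}{2}}} = 22456 - \frac{2 \cdot 2 \left(-5\right) \frac{1}{2} \frac{1}{- \frac{9}{2}}}{49 + 2 \left(-5\right) \frac{1}{2} \frac{1}{- \frac{9}{2}}} = 22456 - \frac{2 \cdot 2 \left(-5\right) \frac{1}{2} \left(- \frac{2}{9}\right)}{49 + 2 \left(-5\right) \frac{1}{2} \left(- \frac{2}{9}\right)} = 22456 - 2 \cdot \frac{10}{9} \frac{1}{49 + \frac{10}{9}} = 22456 - 2 \cdot \frac{10}{9} \frac{1}{\frac{451}{9}} = 22456 - 2 \cdot \frac{10}{9} \cdot \frac{9}{451} = 22456 - \frac{20}{451} = \frac{10127636}{451}$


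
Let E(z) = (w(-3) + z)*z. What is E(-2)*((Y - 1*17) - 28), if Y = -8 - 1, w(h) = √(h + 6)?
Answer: -216 + 108*√3 ≈ -28.939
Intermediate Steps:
w(h) = √(6 + h)
Y = -9
E(z) = z*(z + √3) (E(z) = (√(6 - 3) + z)*z = (√3 + z)*z = (z + √3)*z = z*(z + √3))
E(-2)*((Y - 1*17) - 28) = (-2*(-2 + √3))*((-9 - 1*17) - 28) = (4 - 2*√3)*((-9 - 17) - 28) = (4 - 2*√3)*(-26 - 28) = (4 - 2*√3)*(-54) = -216 + 108*√3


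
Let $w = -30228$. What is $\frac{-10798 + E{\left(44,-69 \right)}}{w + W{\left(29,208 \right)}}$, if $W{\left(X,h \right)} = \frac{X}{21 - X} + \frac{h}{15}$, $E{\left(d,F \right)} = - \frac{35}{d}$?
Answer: $\frac{14254410}{39887441} \approx 0.35737$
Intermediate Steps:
$W{\left(X,h \right)} = \frac{h}{15} + \frac{X}{21 - X}$ ($W{\left(X,h \right)} = \frac{X}{21 - X} + h \frac{1}{15} = \frac{X}{21 - X} + \frac{h}{15} = \frac{h}{15} + \frac{X}{21 - X}$)
$\frac{-10798 + E{\left(44,-69 \right)}}{w + W{\left(29,208 \right)}} = \frac{-10798 - \frac{35}{44}}{-30228 + \frac{\left(-21\right) 208 - 435 + 29 \cdot 208}{15 \left(-21 + 29\right)}} = \frac{-10798 - \frac{35}{44}}{-30228 + \frac{-4368 - 435 + 6032}{15 \cdot 8}} = \frac{-10798 - \frac{35}{44}}{-30228 + \frac{1}{15} \cdot \frac{1}{8} \cdot 1229} = - \frac{475147}{44 \left(-30228 + \frac{1229}{120}\right)} = - \frac{475147}{44 \left(- \frac{3626131}{120}\right)} = \left(- \frac{475147}{44}\right) \left(- \frac{120}{3626131}\right) = \frac{14254410}{39887441}$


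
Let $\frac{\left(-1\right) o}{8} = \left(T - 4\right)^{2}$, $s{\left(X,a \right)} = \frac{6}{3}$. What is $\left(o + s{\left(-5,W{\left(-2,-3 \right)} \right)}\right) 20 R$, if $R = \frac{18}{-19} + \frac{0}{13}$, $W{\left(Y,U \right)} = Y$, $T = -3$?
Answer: $\frac{140400}{19} \approx 7389.5$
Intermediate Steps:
$s{\left(X,a \right)} = 2$ ($s{\left(X,a \right)} = 6 \cdot \frac{1}{3} = 2$)
$o = -392$ ($o = - 8 \left(-3 - 4\right)^{2} = - 8 \left(-7\right)^{2} = \left(-8\right) 49 = -392$)
$R = - \frac{18}{19}$ ($R = 18 \left(- \frac{1}{19}\right) + 0 \cdot \frac{1}{13} = - \frac{18}{19} + 0 = - \frac{18}{19} \approx -0.94737$)
$\left(o + s{\left(-5,W{\left(-2,-3 \right)} \right)}\right) 20 R = \left(-392 + 2\right) 20 \left(- \frac{18}{19}\right) = \left(-390\right) 20 \left(- \frac{18}{19}\right) = \left(-7800\right) \left(- \frac{18}{19}\right) = \frac{140400}{19}$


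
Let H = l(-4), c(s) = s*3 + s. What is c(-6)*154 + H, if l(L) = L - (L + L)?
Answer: -3692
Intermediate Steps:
l(L) = -L (l(L) = L - 2*L = -L)
c(s) = 4*s (c(s) = 3*s + s = 4*s)
H = 4 (H = -1*(-4) = 4)
c(-6)*154 + H = (4*(-6))*154 + 4 = -24*154 + 4 = -3696 + 4 = -3692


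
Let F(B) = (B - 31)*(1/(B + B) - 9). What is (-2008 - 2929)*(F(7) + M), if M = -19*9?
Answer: -1495911/7 ≈ -2.1370e+5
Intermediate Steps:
M = -171
F(B) = (-31 + B)*(-9 + 1/(2*B)) (F(B) = (-31 + B)*(1/(2*B) - 9) = (-31 + B)*(-9 + 1/(2*B)))
(-2008 - 2929)*(F(7) + M) = (-2008 - 2929)*((559/2 - 9*7 - 31/2/7) - 171) = -4937*((559/2 - 63 - 31/2*1/7) - 171) = -4937*((559/2 - 63 - 31/14) - 171) = -4937*(1500/7 - 171) = -4937*303/7 = -1495911/7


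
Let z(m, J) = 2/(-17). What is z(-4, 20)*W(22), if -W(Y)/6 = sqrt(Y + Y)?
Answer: 24*sqrt(11)/17 ≈ 4.6823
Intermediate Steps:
W(Y) = -6*sqrt(2)*sqrt(Y) (W(Y) = -6*sqrt(Y + Y) = -6*sqrt(2)*sqrt(Y))
z(m, J) = -2/17 (z(m, J) = 2*(-1/17) = -2/17)
z(-4, 20)*W(22) = -(-12)*sqrt(2)*sqrt(22)/17 = -(-24)*sqrt(11)/17 = 24*sqrt(11)/17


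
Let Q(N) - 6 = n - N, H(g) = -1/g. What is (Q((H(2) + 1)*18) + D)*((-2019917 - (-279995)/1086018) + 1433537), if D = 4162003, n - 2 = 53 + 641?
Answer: -1325441858028731060/543009 ≈ -2.4409e+12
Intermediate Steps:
n = 696 (n = 2 + (53 + 641) = 2 + 694 = 696)
Q(N) = 702 - N (Q(N) = 6 + (696 - N) = 702 - N)
(Q((H(2) + 1)*18) + D)*((-2019917 - (-279995)/1086018) + 1433537) = ((702 - (-1/2 + 1)*18) + 4162003)*((-2019917 - (-279995)/1086018) + 1433537) = ((702 - (-1*½ + 1)*18) + 4162003)*((-2019917 - (-279995)/1086018) + 1433537) = ((702 - (-½ + 1)*18) + 4162003)*((-2019917 - 1*(-279995/1086018)) + 1433537) = ((702 - 18/2) + 4162003)*((-2019917 + 279995/1086018) + 1433537) = ((702 - 1*9) + 4162003)*(-2193665940511/1086018 + 1433537) = ((702 - 9) + 4162003)*(-636818954845/1086018) = (693 + 4162003)*(-636818954845/1086018) = 4162696*(-636818954845/1086018) = -1325441858028731060/543009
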